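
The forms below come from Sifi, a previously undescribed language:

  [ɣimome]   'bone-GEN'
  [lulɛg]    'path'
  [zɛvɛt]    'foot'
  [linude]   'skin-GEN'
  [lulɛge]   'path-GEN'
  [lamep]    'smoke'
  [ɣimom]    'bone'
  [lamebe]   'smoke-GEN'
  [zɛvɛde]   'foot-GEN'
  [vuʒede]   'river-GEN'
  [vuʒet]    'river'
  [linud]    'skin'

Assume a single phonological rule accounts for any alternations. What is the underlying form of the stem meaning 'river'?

/vuʒet/

The stem for 'river' ends in [d] in [vuʒede] but [t] in [vuʒet].
Compare 'skin', with invariant [d] in [linude] and [linud]: an analysis with underlying /d/ and a rule producing [t] in isolation would wrongly predict alternation here too.
Therefore /t/ is basic and [d] is derived by intervocalic voicing (voiceless stops become voiced between vowels).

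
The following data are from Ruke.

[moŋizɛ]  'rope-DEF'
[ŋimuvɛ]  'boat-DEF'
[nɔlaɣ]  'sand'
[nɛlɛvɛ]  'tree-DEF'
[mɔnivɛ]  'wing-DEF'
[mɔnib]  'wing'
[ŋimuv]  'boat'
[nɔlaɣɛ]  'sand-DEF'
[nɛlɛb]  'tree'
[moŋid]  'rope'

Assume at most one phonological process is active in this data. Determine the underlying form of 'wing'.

/mɔnib/

The stem for 'wing' ends in [v] in [mɔnivɛ] but [b] in [mɔnib].
If /v/ were underlying and a rule turned it into [b] in isolation, 'boat' would also alternate; but it has [v] in both [ŋimuvɛ] and [ŋimuv].
Therefore /b/ is basic and [v] is derived by intervocalic spirantization (voiced stops become fricatives between vowels).
So 'wing' = /mɔnib/.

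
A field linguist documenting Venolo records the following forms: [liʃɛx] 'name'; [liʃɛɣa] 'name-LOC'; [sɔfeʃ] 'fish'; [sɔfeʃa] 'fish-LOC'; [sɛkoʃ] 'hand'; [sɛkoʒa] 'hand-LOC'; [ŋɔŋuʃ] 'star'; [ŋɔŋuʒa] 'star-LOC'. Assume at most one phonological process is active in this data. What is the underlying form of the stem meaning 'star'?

The stem for 'star' ends in [ʃ] in [ŋɔŋuʃ] but [ʒ] in [ŋɔŋuʒa].
If /ʃ/ were underlying and a rule turned it into [ʒ] before the LOC suffix, 'fish' would also alternate; but it has [ʃ] in both [sɔfeʃ] and [sɔfeʃa].
The underlying segment must be /ʒ/; voiced obstruents become voiceless word-finally, yielding [ʃ] there.

/ŋɔŋuʒ/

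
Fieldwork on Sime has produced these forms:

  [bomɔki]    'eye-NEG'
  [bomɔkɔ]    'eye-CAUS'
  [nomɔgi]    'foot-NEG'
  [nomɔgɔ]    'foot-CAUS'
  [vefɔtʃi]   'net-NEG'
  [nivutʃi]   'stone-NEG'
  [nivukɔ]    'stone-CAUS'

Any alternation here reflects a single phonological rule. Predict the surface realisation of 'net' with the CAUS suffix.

'stone' shows [tʃ] ~ [k] at the end of the stem ([nivutʃi] vs [nivukɔ]).
The stem 'eye' ([bomɔki], [bomɔkɔ]) shows [k] unchanged in both environments, so [k] cannot be basic with [tʃ] derived before the NEG suffix.
The alternation reflects depalatalization: palato-alveolar /tʃ/ becomes [k] when no front vowel follows. /tʃ/ is underlying.
From [vefɔtʃi] the stem 'net' is /vefɔtʃ/; when no front vowel follows this yields [vefɔkɔ].

[vefɔkɔ]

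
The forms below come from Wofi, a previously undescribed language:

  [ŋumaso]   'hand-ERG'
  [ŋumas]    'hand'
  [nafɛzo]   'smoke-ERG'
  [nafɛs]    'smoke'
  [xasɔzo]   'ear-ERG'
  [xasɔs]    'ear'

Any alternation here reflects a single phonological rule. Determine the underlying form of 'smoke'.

The stem for 'smoke' ends in [z] in [nafɛzo] but [s] in [nafɛs].
But 'hand' keeps [s] in both environments ([ŋumaso], [ŋumas]), so there is no rule changing /s/ to [z] before the ERG suffix.
The alternation reflects word-final obstruent devoicing: voiced obstruents become voiceless word-finally. /z/ is underlying.

/nafɛz/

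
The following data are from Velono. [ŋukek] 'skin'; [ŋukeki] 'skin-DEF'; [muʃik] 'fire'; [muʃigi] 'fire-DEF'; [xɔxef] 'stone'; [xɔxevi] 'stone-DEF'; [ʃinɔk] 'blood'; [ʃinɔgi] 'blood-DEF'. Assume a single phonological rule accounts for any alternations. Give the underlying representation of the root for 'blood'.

'blood' shows [k] ~ [g] at the end of the stem ([ʃinɔk] vs [ʃinɔgi]).
But 'skin' keeps [k] in both environments ([ŋukek], [ŋukeki]), so there is no rule changing /k/ to [g] before the DEF suffix.
The alternation reflects word-final obstruent devoicing: voiced obstruents become voiceless word-finally. /g/ is underlying.
The underlying form of 'blood' is therefore /ʃinɔg/.

/ʃinɔg/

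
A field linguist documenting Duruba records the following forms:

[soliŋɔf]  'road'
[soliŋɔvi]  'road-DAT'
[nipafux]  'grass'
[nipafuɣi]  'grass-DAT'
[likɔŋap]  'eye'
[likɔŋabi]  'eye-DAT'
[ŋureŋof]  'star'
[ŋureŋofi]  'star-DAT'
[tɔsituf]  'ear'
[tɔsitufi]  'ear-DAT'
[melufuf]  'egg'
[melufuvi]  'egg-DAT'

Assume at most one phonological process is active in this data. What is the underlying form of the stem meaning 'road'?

/soliŋɔv/

The stem for 'road' ends in [f] in [soliŋɔf] but [v] in [soliŋɔvi].
If /f/ were underlying and a rule turned it into [v] before the DAT suffix, 'star' would also alternate; but it has [f] in both [ŋureŋof] and [ŋureŋofi].
The alternation reflects word-final obstruent devoicing: voiced obstruents become voiceless word-finally. /v/ is underlying.
Hence 'road' is /soliŋɔv/ underlyingly.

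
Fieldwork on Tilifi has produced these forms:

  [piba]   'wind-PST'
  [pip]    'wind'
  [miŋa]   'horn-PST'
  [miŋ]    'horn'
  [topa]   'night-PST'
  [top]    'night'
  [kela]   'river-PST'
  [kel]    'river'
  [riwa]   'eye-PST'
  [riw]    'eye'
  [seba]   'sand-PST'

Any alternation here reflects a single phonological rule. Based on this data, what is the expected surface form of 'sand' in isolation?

'wind' shows [b] ~ [p] at the end of the stem ([piba] vs [pip]).
The stem 'night' ([topa], [top]) shows [p] unchanged in both environments, so [p] cannot be basic with [b] derived before the PST suffix.
Therefore /b/ is basic and [p] is derived by word-final obstruent devoicing (voiced obstruents become voiceless word-finally).
The one attested form of 'sand', [seba], shows underlying /seb/. Applying the same rule word-finally gives [sep].

[sep]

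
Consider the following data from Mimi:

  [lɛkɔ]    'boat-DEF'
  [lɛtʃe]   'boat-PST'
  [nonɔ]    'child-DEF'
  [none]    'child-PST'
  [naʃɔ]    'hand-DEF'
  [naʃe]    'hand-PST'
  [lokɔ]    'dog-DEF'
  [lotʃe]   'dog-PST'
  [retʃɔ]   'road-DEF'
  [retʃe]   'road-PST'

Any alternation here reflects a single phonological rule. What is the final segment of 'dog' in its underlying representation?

/k/

In [lokɔ] and [lotʃe] the final segment of 'dog' alternates: [k] ~ [tʃ].
If /tʃ/ were underlying and a rule turned it into [k] before the DEF suffix, 'road' would also alternate; but it has [tʃ] in both [retʃɔ] and [retʃe].
The alternation reflects palatalization before a front vowel: /k/ becomes palato-alveolar [tʃ] before a front vowel. /k/ is underlying.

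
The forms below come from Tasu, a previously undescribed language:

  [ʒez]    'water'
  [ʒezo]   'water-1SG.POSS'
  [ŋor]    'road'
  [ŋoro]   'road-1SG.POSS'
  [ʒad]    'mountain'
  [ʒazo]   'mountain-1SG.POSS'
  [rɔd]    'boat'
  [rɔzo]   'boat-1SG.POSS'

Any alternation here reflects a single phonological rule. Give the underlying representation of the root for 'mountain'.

'mountain' shows [d] ~ [z] at the end of the stem ([ʒad] vs [ʒazo]).
If /z/ were underlying and a rule turned it into [d] in isolation, 'water' would also alternate; but it has [z] in both [ʒez] and [ʒezo].
The alternation reflects intervocalic spirantization: voiced stops become fricatives between vowels. /d/ is underlying.
The underlying form of 'mountain' is therefore /ʒad/.

/ʒad/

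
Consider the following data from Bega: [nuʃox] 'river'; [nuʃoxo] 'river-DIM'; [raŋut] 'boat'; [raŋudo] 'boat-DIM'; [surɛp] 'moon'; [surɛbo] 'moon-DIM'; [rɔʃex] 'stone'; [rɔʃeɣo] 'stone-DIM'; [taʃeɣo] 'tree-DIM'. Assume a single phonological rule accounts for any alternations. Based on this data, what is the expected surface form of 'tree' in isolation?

[taʃex]

In [rɔʃex] and [rɔʃeɣo] the final segment of 'stone' alternates: [x] ~ [ɣ].
Compare 'river', with invariant [x] in [nuʃox] and [nuʃoxo]: an analysis with underlying /x/ and a rule producing [ɣ] before the DIM suffix would wrongly predict alternation here too.
Therefore /ɣ/ is basic and [x] is derived by word-final obstruent devoicing (voiced obstruents become voiceless word-finally).
From [taʃeɣo] the stem 'tree' is /taʃeɣ/; word-finally this yields [taʃex].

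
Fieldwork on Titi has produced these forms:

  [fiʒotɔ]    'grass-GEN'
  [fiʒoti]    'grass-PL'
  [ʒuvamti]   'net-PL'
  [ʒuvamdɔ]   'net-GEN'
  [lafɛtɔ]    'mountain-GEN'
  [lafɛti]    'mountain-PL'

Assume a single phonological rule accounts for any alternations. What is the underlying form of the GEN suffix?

/-dɔ/

The GEN morpheme has two allomorphs, [-dɔ] and [-tɔ].
The PL suffix, which begins with [t], is invariant after every stem; so [t] is not altered by any rule here.
So the underlying form is /-dɔ/, and voiced stops become voiceless after a vowel.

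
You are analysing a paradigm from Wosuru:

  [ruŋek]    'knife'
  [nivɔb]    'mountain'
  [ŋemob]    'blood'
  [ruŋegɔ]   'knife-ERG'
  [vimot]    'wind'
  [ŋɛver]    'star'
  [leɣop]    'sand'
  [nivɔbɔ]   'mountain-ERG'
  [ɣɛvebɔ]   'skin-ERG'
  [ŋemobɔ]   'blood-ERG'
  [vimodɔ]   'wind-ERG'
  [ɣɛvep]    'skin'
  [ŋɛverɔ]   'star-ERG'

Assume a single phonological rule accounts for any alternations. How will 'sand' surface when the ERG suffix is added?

'skin' shows [p] ~ [b] at the end of the stem ([ɣɛvep] vs [ɣɛvebɔ]).
If /b/ were underlying and a rule turned it into [p] in isolation, 'blood' would also alternate; but it has [b] in both [ŋemob] and [ŋemobɔ].
Therefore /p/ is basic and [b] is derived by intervocalic voicing (voiceless stops become voiced between vowels).
The one attested form of 'sand', [leɣop], shows underlying /leɣop/. Applying the same rule between vowels gives [leɣobɔ].

[leɣobɔ]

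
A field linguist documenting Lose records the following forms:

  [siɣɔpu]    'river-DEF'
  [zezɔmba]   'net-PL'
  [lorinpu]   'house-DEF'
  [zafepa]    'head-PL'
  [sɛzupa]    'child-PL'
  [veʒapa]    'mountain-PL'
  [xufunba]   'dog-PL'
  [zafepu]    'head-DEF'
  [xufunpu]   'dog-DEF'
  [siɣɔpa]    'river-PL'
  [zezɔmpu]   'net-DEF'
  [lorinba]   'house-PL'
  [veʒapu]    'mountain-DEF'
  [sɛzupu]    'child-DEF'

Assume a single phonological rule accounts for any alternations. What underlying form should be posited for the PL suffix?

/-ba/

The PL suffix surfaces as [-ba] and [-pa], depending on the final segment of the stem.
By contrast the DEF suffix keeps its initial [p] throughout — that segment must be underlying.
So the underlying form is /-ba/, and voiced stops become voiceless after a vowel.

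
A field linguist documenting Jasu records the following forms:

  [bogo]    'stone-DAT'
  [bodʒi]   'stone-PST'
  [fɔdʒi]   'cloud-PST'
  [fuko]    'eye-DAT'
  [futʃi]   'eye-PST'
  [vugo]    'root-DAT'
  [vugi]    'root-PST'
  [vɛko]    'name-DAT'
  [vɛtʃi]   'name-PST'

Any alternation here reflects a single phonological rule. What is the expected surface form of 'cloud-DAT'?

[fɔgo]

In [bogo] and [bodʒi] the final segment of 'stone' alternates: [g] ~ [dʒ].
The stem 'root' ([vugo], [vugi]) shows [g] unchanged in both environments, so [g] cannot be basic with [dʒ] derived before the PST suffix.
The alternation reflects depalatalization: palato-alveolar /tʃ/ and /dʒ/ become [k] and [g] when no front vowel follows. /dʒ/ is underlying.
From [fɔdʒi] the stem 'cloud' is /fɔdʒ/; when no front vowel follows this yields [fɔgo].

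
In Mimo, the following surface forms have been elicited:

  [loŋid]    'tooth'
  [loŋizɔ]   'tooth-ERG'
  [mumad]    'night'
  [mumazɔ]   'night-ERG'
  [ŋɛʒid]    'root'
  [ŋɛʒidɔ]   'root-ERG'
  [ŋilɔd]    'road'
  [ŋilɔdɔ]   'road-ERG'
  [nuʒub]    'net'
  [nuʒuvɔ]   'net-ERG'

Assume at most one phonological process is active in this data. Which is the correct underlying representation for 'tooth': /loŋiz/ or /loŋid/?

/loŋiz/

The stem for 'tooth' ends in [d] in [loŋid] but [z] in [loŋizɔ].
Compare 'road', with invariant [d] in [ŋilɔd] and [ŋilɔdɔ]: an analysis with underlying /d/ and a rule producing [z] before the ERG suffix would wrongly predict alternation here too.
The underlying segment must be /z/; voiced fricatives become stops word-finally, yielding [d] there.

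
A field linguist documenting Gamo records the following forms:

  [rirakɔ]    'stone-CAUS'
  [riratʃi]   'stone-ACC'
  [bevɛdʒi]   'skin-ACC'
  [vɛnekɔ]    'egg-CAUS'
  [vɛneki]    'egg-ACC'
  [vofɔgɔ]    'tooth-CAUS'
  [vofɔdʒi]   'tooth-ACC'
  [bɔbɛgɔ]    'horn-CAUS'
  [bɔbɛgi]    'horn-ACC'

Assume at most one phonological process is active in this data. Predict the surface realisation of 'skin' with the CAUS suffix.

[bevɛgɔ]

The root 'tooth' surfaces as [vofɔgɔ] and [vofɔdʒi], with a stem-final [g] ~ [dʒ] alternation.
The stem 'horn' ([bɔbɛgɔ], [bɔbɛgi]) shows [g] unchanged in both environments, so [g] cannot be basic with [dʒ] derived before the ACC suffix.
The underlying segment must be /dʒ/; palato-alveolar /tʃ/ and /dʒ/ become [k] and [g] when no front vowel follows, yielding [g] there.
From [bevɛdʒi] the stem 'skin' is /bevɛdʒ/; when no front vowel follows this yields [bevɛgɔ].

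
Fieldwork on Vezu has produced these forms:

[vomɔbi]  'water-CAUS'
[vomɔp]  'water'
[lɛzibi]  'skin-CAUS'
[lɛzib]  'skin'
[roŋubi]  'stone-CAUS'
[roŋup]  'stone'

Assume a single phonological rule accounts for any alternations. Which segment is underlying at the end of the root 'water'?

The stem for 'water' ends in [b] in [vomɔbi] but [p] in [vomɔp].
If /b/ were underlying and a rule turned it into [p] in isolation, 'skin' would also alternate; but it has [b] in both [lɛzibi] and [lɛzib].
The alternation reflects intervocalic voicing: voiceless stops become voiced between vowels. /p/ is underlying.

/p/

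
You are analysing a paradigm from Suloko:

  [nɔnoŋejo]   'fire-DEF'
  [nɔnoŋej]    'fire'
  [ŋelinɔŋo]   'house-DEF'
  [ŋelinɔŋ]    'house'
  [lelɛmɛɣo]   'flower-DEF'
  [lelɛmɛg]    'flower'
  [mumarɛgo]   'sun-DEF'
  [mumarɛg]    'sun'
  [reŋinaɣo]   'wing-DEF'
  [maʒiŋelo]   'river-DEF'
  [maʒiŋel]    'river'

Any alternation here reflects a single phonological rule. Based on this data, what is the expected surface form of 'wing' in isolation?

'flower' shows [ɣ] ~ [g] at the end of the stem ([lelɛmɛɣo] vs [lelɛmɛg]).
Compare 'sun', with invariant [g] in [mumarɛgo] and [mumarɛg]: an analysis with underlying /g/ and a rule producing [ɣ] before the DEF suffix would wrongly predict alternation here too.
The underlying segment must be /ɣ/; voiced fricatives become stops word-finally, yielding [g] there.
The one attested form of 'wing', [reŋinaɣo], shows underlying /reŋinaɣ/. Applying the same rule word-finally gives [reŋinag].

[reŋinag]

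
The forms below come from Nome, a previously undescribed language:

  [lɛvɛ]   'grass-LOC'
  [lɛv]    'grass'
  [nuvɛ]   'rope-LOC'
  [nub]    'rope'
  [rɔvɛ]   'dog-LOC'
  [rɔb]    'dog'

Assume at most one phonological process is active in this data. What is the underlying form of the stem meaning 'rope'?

'rope' shows [v] ~ [b] at the end of the stem ([nuvɛ] vs [nub]).
If /v/ were underlying and a rule turned it into [b] in isolation, 'grass' would also alternate; but it has [v] in both [lɛvɛ] and [lɛv].
The underlying segment must be /b/; voiced stops become fricatives between vowels, yielding [v] there.
The underlying form of 'rope' is therefore /nub/.

/nub/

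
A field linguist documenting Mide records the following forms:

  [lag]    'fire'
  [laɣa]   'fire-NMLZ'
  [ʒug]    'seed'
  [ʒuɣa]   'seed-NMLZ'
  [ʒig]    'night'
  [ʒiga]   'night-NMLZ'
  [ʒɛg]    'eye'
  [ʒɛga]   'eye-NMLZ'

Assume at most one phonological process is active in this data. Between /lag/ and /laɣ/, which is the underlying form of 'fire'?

'fire' shows [g] ~ [ɣ] at the end of the stem ([lag] vs [laɣa]).
But 'night' keeps [g] in both environments ([ʒig], [ʒiga]), so there is no rule changing /g/ to [ɣ] before the NMLZ suffix.
The alternation reflects word-final hardening: voiced fricatives become stops word-finally. /ɣ/ is underlying.

/laɣ/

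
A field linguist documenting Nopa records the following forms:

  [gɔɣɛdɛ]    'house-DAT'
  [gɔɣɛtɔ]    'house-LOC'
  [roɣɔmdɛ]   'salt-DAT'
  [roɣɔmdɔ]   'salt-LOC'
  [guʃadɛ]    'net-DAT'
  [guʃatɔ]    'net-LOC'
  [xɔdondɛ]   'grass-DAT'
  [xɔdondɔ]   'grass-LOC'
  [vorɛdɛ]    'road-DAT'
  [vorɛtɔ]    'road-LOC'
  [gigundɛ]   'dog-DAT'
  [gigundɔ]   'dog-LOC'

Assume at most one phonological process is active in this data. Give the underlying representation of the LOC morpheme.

The LOC suffix surfaces as [-dɔ] and [-tɔ], depending on the final segment of the stem.
By contrast the DAT suffix keeps its initial [d] throughout — that segment must be underlying.
The LOC suffix is therefore /-tɔ/ underlyingly, with post-nasal voicing: voiceless stops become voiced after a nasal.

/-tɔ/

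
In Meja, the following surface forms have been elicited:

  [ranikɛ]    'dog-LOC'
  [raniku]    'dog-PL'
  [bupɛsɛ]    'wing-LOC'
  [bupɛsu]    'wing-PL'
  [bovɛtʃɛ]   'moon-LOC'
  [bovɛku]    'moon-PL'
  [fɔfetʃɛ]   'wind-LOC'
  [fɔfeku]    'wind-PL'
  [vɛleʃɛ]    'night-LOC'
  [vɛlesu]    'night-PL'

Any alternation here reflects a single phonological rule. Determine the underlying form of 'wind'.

/fɔfetʃ/

The root 'wind' surfaces as [fɔfetʃɛ] and [fɔfeku], with a stem-final [tʃ] ~ [k] alternation.
If /k/ were underlying and a rule turned it into [tʃ] before the LOC suffix, 'dog' would also alternate; but it has [k] in both [ranikɛ] and [raniku].
Therefore /tʃ/ is basic and [k] is derived by depalatalization (palato-alveolar /tʃ/ and /ʃ/ become [k] and [s] when no front vowel follows).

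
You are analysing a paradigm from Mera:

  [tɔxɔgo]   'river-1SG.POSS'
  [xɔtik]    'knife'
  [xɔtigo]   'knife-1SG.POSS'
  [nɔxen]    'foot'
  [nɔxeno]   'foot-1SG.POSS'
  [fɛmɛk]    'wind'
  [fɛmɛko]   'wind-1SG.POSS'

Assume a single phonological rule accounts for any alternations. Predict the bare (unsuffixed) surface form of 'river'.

[tɔxɔk]

The root 'knife' surfaces as [xɔtik] and [xɔtigo], with a stem-final [k] ~ [g] alternation.
If /k/ were underlying and a rule turned it into [g] before the 1SG.POSS suffix, 'wind' would also alternate; but it has [k] in both [fɛmɛk] and [fɛmɛko].
The underlying segment must be /g/; voiced obstruents become voiceless word-finally, yielding [k] there.
From [tɔxɔgo] the stem 'river' is /tɔxɔg/; word-finally this yields [tɔxɔk].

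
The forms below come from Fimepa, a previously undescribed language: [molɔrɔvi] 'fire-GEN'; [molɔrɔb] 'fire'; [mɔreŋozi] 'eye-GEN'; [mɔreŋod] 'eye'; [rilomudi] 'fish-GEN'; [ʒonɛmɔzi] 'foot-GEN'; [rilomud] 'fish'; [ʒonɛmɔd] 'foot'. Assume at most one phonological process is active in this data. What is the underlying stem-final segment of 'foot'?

The stem for 'foot' ends in [z] in [ʒonɛmɔzi] but [d] in [ʒonɛmɔd].
If /d/ were underlying and a rule turned it into [z] before the GEN suffix, 'fish' would also alternate; but it has [d] in both [rilomudi] and [rilomud].
The underlying segment must be /z/; voiced fricatives become stops word-finally, yielding [d] there.

/z/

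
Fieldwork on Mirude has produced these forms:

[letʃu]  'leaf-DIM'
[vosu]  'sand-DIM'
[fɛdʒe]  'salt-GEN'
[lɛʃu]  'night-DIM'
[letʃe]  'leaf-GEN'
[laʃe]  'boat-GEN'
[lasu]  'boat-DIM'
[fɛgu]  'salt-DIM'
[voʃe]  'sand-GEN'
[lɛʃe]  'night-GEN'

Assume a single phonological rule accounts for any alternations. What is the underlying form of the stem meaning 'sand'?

/vos/

The stem for 'sand' ends in [s] in [vosu] but [ʃ] in [voʃe].
Compare 'night', with invariant [ʃ] in [lɛʃu] and [lɛʃe]: an analysis with underlying /ʃ/ and a rule producing [s] before the DIM suffix would wrongly predict alternation here too.
The alternation reflects palatalization before a front vowel: /g/ and /s/ become palato-alveolar [dʒ] and [ʃ] before a front vowel. /s/ is underlying.
So 'sand' = /vos/.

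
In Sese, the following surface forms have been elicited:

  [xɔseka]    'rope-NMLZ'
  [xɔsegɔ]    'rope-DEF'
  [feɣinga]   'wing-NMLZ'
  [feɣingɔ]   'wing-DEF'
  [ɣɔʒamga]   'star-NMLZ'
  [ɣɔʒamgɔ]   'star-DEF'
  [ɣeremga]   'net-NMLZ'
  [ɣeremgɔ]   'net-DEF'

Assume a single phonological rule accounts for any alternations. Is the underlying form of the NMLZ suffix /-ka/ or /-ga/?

The NMLZ morpheme has two allomorphs, [-ga] and [-ka].
The DEF suffix, which begins with [g], is invariant after every stem; so [g] is not altered by any rule here.
So the underlying form is /-ka/, and voiceless stops become voiced after a nasal.

/-ka/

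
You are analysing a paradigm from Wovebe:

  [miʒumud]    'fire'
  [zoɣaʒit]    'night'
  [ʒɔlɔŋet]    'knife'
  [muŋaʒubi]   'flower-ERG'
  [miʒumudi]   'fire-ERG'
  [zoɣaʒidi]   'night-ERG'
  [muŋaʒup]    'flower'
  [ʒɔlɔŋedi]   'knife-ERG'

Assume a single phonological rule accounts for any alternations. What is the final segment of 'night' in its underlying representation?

/t/

The stem for 'night' ends in [d] in [zoɣaʒidi] but [t] in [zoɣaʒit].
The stem 'fire' ([miʒumudi], [miʒumud]) shows [d] unchanged in both environments, so [d] cannot be basic with [t] derived in isolation.
So /t/ is underlying, and a rule of intervocalic voicing — voiceless stops become voiced between vowels — gives [d].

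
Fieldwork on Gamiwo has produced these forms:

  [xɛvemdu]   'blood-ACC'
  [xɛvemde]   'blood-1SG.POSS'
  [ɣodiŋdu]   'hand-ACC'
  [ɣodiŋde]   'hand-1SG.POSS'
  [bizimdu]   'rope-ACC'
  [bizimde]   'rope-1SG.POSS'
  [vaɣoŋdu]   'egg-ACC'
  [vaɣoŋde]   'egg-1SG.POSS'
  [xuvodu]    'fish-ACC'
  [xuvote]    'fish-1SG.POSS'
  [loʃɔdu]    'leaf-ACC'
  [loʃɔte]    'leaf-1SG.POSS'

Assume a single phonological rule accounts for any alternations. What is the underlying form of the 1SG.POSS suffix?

The 1SG.POSS morpheme has two allomorphs, [-de] and [-te].
By contrast the ACC suffix keeps its initial [d] throughout — that segment must be underlying.
So the underlying form is /-te/, and voiceless stops become voiced after a nasal.

/-te/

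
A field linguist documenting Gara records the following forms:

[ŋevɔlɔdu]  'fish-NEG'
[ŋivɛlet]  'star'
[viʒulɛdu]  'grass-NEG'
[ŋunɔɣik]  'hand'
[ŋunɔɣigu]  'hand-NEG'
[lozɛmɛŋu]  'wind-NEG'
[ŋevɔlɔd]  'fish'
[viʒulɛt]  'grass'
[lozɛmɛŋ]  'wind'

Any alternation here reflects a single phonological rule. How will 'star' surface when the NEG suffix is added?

[ŋivɛledu]

In [viʒulɛdu] and [viʒulɛt] the final segment of 'grass' alternates: [d] ~ [t].
Compare 'fish', with invariant [d] in [ŋevɔlɔdu] and [ŋevɔlɔd]: an analysis with underlying /d/ and a rule producing [t] in isolation would wrongly predict alternation here too.
The underlying segment must be /t/; voiceless stops become voiced between vowels, yielding [d] there.
The one attested form of 'star', [ŋivɛlet], shows underlying /ŋivɛlet/. Applying the same rule between vowels gives [ŋivɛledu].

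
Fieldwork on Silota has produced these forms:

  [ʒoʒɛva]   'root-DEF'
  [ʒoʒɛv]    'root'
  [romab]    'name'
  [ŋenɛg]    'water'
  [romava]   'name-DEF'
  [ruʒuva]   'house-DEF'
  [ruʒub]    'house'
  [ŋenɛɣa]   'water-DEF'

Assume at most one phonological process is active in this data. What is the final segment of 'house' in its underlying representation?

/b/

In [ruʒuva] and [ruʒub] the final segment of 'house' alternates: [v] ~ [b].
The stem 'root' ([ʒoʒɛva], [ʒoʒɛv]) shows [v] unchanged in both environments, so [v] cannot be basic with [b] derived in isolation.
Therefore /b/ is basic and [v] is derived by intervocalic spirantization (voiced stops become fricatives between vowels).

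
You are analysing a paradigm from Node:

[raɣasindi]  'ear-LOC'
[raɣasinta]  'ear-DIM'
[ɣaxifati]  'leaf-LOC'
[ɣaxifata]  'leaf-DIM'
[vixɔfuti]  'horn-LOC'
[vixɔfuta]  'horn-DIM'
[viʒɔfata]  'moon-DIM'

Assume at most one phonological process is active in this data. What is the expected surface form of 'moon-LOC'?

The LOC morpheme has two allomorphs, [-di] and [-ti].
By contrast the DIM suffix keeps its initial [t] throughout — that segment must be underlying.
The LOC suffix is therefore /-di/ underlyingly, with post-vocalic devoicing: voiced stops become voiceless after a vowel.
After 'moon', which ends in a vowel, the suffix surfaces as [-ti], giving [viʒɔfati].

[viʒɔfati]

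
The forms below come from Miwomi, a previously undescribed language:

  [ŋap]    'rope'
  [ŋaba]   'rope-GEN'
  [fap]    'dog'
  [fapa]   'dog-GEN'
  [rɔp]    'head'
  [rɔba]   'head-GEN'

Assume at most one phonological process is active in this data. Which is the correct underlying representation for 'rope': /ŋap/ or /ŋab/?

/ŋab/

'rope' shows [p] ~ [b] at the end of the stem ([ŋap] vs [ŋaba]).
The stem 'dog' ([fap], [fapa]) shows [p] unchanged in both environments, so [p] cannot be basic with [b] derived before the GEN suffix.
Therefore /b/ is basic and [p] is derived by word-final obstruent devoicing (voiced obstruents become voiceless word-finally).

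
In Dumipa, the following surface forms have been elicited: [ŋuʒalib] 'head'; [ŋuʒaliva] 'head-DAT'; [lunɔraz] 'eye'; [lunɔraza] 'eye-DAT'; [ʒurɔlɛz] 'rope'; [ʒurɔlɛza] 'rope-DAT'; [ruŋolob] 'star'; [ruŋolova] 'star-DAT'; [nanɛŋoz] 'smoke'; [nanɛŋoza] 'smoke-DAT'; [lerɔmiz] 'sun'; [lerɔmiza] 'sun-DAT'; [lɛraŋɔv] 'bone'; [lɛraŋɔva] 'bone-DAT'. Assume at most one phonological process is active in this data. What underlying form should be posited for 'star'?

In [ruŋolob] and [ruŋolova] the final segment of 'star' alternates: [b] ~ [v].
But 'bone' keeps [v] in both environments ([lɛraŋɔv], [lɛraŋɔva]), so there is no rule changing /v/ to [b] in isolation.
So /b/ is underlying, and a rule of intervocalic spirantization — voiced stops become fricatives between vowels — gives [v].

/ruŋolob/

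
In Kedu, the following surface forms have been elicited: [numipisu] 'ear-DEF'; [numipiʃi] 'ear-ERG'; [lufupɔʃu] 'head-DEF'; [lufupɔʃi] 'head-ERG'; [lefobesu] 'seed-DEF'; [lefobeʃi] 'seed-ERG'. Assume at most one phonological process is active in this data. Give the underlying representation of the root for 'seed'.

/lefobes/

The stem for 'seed' ends in [s] in [lefobesu] but [ʃ] in [lefobeʃi].
Compare 'head', with invariant [ʃ] in [lufupɔʃu] and [lufupɔʃi]: an analysis with underlying /ʃ/ and a rule producing [s] before the DEF suffix would wrongly predict alternation here too.
The alternation reflects palatalization before a front vowel: /s/ becomes palato-alveolar [ʃ] before a front vowel. /s/ is underlying.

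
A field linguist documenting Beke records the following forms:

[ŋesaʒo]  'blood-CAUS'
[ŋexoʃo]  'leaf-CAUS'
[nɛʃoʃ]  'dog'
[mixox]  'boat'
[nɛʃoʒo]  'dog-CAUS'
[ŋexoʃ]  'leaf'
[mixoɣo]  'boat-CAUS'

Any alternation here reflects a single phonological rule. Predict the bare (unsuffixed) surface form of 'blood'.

[ŋesaʃ]

The stem for 'dog' ends in [ʃ] in [nɛʃoʃ] but [ʒ] in [nɛʃoʒo].
If /ʃ/ were underlying and a rule turned it into [ʒ] before the CAUS suffix, 'leaf' would also alternate; but it has [ʃ] in both [ŋexoʃ] and [ŋexoʃo].
So /ʒ/ is underlying, and a rule of word-final obstruent devoicing — voiced obstruents become voiceless word-finally — gives [ʃ].
From [ŋesaʒo] the stem 'blood' is /ŋesaʒ/; word-finally this yields [ŋesaʃ].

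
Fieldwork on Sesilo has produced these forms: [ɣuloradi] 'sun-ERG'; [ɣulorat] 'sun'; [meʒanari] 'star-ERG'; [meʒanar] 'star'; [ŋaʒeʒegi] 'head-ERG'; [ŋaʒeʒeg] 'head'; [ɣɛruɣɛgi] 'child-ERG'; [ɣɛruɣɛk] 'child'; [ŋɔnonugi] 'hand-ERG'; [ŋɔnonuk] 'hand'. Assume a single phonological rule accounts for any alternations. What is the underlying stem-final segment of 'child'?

/k/

The stem for 'child' ends in [g] in [ɣɛruɣɛgi] but [k] in [ɣɛruɣɛk].
The stem 'head' ([ŋaʒeʒegi], [ŋaʒeʒeg]) shows [g] unchanged in both environments, so [g] cannot be basic with [k] derived in isolation.
The underlying segment must be /k/; voiceless stops become voiced between vowels, yielding [g] there.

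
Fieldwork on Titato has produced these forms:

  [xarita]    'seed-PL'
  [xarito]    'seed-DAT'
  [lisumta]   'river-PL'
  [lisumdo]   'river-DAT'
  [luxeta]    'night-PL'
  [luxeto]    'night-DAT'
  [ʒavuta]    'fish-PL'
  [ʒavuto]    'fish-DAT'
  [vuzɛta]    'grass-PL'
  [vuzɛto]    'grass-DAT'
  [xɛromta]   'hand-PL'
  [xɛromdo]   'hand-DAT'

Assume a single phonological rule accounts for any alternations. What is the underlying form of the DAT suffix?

/-do/

The DAT suffix surfaces as [-do] and [-to], depending on the final segment of the stem.
The PL suffix, which begins with [t], is invariant after every stem; so [t] is not altered by any rule here.
So the underlying form is /-do/, and voiced stops become voiceless after a vowel.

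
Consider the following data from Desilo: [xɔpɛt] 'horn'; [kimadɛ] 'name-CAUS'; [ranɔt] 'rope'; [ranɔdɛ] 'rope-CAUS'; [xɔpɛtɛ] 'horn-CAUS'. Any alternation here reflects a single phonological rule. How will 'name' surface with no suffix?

[kimat]

The stem for 'rope' ends in [d] in [ranɔdɛ] but [t] in [ranɔt].
If /t/ were underlying and a rule turned it into [d] before the CAUS suffix, 'horn' would also alternate; but it has [t] in both [xɔpɛtɛ] and [xɔpɛt].
The alternation reflects word-final obstruent devoicing: voiced obstruents become voiceless word-finally. /d/ is underlying.
The one attested form of 'name', [kimadɛ], shows underlying /kimad/. Applying the same rule word-finally gives [kimat].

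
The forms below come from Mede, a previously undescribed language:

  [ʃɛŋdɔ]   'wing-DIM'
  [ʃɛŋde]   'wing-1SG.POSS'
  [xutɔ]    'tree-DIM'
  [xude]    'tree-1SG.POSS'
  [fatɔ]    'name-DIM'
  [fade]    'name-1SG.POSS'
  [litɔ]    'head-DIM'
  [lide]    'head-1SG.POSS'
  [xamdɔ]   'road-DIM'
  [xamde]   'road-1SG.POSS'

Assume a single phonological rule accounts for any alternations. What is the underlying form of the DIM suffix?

/-tɔ/

The DIM morpheme has two allomorphs, [-dɔ] and [-tɔ].
The 1SG.POSS suffix, which begins with [d], is invariant after every stem; so [d] is not altered by any rule here.
So the underlying form is /-tɔ/, and voiceless stops become voiced after a nasal.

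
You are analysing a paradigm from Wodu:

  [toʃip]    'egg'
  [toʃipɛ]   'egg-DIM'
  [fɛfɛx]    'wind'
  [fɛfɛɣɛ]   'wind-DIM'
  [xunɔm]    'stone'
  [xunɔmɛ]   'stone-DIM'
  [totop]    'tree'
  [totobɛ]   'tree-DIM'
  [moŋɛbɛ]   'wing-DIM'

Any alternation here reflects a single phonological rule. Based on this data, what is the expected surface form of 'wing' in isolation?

'tree' shows [p] ~ [b] at the end of the stem ([totop] vs [totobɛ]).
If /p/ were underlying and a rule turned it into [b] before the DIM suffix, 'egg' would also alternate; but it has [p] in both [toʃip] and [toʃipɛ].
The underlying segment must be /b/; voiced obstruents become voiceless word-finally, yielding [p] there.
From [moŋɛbɛ] the stem 'wing' is /moŋɛb/; word-finally this yields [moŋɛp].

[moŋɛp]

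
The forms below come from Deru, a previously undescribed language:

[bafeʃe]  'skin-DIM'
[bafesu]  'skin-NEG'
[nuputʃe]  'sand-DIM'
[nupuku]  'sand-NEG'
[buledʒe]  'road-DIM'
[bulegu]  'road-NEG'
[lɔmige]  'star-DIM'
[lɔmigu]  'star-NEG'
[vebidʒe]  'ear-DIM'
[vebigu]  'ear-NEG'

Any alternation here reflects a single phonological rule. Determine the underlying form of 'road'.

/buledʒ/

In [buledʒe] and [bulegu] the final segment of 'road' alternates: [dʒ] ~ [g].
If /g/ were underlying and a rule turned it into [dʒ] before the DIM suffix, 'star' would also alternate; but it has [g] in both [lɔmige] and [lɔmigu].
The underlying segment must be /dʒ/; palato-alveolar /tʃ/, /dʒ/ and /ʃ/ become [k], [g] and [s] when no front vowel follows, yielding [g] there.
So 'road' = /buledʒ/.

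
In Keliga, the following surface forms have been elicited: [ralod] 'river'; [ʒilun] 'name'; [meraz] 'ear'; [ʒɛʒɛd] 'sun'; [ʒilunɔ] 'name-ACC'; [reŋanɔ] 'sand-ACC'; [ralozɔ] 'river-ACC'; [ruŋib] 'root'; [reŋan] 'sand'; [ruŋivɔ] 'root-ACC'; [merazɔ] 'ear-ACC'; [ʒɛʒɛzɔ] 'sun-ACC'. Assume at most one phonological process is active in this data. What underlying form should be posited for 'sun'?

/ʒɛʒɛd/

In [ʒɛʒɛzɔ] and [ʒɛʒɛd] the final segment of 'sun' alternates: [z] ~ [d].
If /z/ were underlying and a rule turned it into [d] in isolation, 'ear' would also alternate; but it has [z] in both [merazɔ] and [meraz].
The underlying segment must be /d/; voiced stops become fricatives between vowels, yielding [z] there.
So 'sun' = /ʒɛʒɛd/.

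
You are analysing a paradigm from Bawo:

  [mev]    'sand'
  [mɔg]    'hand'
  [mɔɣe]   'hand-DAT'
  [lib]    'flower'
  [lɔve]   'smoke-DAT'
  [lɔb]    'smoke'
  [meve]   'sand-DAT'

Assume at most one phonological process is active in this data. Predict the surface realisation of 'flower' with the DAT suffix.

'smoke' shows [b] ~ [v] at the end of the stem ([lɔb] vs [lɔve]).
Compare 'sand', with invariant [v] in [mev] and [meve]: an analysis with underlying /v/ and a rule producing [b] in isolation would wrongly predict alternation here too.
The alternation reflects intervocalic spirantization: voiced stops become fricatives between vowels. /b/ is underlying.
From [lib] the stem 'flower' is /lib/; between vowels this yields [live].

[live]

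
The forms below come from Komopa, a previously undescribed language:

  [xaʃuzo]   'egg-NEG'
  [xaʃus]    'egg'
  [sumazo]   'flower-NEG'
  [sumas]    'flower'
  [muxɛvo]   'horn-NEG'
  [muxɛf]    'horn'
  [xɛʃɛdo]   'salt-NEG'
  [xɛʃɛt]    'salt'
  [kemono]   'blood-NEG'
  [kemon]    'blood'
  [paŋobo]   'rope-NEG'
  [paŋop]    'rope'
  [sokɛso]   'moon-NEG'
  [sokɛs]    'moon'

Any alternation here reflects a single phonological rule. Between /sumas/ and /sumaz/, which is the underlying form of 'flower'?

The stem for 'flower' ends in [z] in [sumazo] but [s] in [sumas].
But 'moon' keeps [s] in both environments ([sokɛso], [sokɛs]), so there is no rule changing /s/ to [z] before the NEG suffix.
So /z/ is underlying, and a rule of word-final obstruent devoicing — voiced obstruents become voiceless word-finally — gives [s].

/sumaz/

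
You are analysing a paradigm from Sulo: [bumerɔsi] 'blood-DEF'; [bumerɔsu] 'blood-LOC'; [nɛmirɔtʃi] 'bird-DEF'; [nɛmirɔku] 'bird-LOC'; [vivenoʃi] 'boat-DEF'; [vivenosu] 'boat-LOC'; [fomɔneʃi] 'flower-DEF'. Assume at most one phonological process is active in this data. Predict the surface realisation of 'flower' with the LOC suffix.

[fomɔnesu]

In [vivenoʃi] and [vivenosu] the final segment of 'boat' alternates: [ʃ] ~ [s].
If /s/ were underlying and a rule turned it into [ʃ] before the DEF suffix, 'blood' would also alternate; but it has [s] in both [bumerɔsi] and [bumerɔsu].
The alternation reflects depalatalization: palato-alveolar /tʃ/ and /ʃ/ become [k] and [s] when no front vowel follows. /ʃ/ is underlying.
From [fomɔneʃi] the stem 'flower' is /fomɔneʃ/; when no front vowel follows this yields [fomɔnesu].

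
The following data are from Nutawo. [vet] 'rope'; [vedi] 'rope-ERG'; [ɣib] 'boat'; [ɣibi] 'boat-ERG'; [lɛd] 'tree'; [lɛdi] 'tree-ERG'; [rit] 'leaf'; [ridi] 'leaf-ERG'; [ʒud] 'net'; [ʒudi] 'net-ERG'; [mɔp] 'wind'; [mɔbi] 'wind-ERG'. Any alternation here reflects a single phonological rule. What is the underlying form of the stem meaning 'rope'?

/vet/

In [vet] and [vedi] the final segment of 'rope' alternates: [t] ~ [d].
But 'net' keeps [d] in both environments ([ʒud], [ʒudi]), so there is no rule changing /d/ to [t] in isolation.
The alternation reflects intervocalic voicing: voiceless stops become voiced between vowels. /t/ is underlying.
Hence 'rope' is /vet/ underlyingly.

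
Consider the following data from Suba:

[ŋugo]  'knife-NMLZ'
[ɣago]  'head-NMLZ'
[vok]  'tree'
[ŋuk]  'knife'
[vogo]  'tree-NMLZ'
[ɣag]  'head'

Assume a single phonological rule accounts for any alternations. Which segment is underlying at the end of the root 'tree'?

The stem for 'tree' ends in [g] in [vogo] but [k] in [vok].
The stem 'head' ([ɣago], [ɣag]) shows [g] unchanged in both environments, so [g] cannot be basic with [k] derived in isolation.
So /k/ is underlying, and a rule of intervocalic voicing — voiceless stops become voiced between vowels — gives [g].

/k/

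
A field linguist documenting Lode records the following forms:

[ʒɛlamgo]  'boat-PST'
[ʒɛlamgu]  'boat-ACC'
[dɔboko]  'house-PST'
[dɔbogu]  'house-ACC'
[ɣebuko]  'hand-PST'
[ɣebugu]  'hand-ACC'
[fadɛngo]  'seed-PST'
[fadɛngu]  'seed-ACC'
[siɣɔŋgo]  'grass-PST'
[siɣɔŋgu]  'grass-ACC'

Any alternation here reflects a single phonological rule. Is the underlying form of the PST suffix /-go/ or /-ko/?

/-ko/

The PST suffix surfaces as [-go] and [-ko], depending on the final segment of the stem.
The ACC suffix, which begins with [g], is invariant after every stem; so [g] is not altered by any rule here.
The PST suffix is therefore /-ko/ underlyingly, with post-nasal voicing: voiceless stops become voiced after a nasal.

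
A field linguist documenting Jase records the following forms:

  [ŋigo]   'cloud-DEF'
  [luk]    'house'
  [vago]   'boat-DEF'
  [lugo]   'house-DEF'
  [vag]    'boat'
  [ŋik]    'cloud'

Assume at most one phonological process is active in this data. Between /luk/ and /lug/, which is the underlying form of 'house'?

/luk/

'house' shows [k] ~ [g] at the end of the stem ([luk] vs [lugo]).
Compare 'boat', with invariant [g] in [vag] and [vago]: an analysis with underlying /g/ and a rule producing [k] in isolation would wrongly predict alternation here too.
The alternation reflects intervocalic voicing: voiceless stops become voiced between vowels. /k/ is underlying.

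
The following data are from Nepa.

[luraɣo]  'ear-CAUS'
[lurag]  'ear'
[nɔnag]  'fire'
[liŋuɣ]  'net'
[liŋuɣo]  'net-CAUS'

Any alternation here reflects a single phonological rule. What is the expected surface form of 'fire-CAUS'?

'ear' shows [g] ~ [ɣ] at the end of the stem ([lurag] vs [luraɣo]).
But 'net' keeps [ɣ] in both environments ([liŋuɣ], [liŋuɣo]), so there is no rule changing /ɣ/ to [g] in isolation.
Therefore /g/ is basic and [ɣ] is derived by intervocalic spirantization (voiced stops become fricatives between vowels).
From [nɔnag] the stem 'fire' is /nɔnag/; between vowels this yields [nɔnaɣo].

[nɔnaɣo]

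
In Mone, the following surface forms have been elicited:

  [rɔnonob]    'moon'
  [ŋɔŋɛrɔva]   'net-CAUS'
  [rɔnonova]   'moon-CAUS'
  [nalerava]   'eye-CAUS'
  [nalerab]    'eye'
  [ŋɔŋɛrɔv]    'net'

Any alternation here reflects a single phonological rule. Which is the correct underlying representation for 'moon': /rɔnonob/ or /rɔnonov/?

/rɔnonob/

The root 'moon' surfaces as [rɔnonob] and [rɔnonova], with a stem-final [b] ~ [v] alternation.
Compare 'net', with invariant [v] in [ŋɔŋɛrɔv] and [ŋɔŋɛrɔva]: an analysis with underlying /v/ and a rule producing [b] in isolation would wrongly predict alternation here too.
So /b/ is underlying, and a rule of intervocalic spirantization — voiced stops become fricatives between vowels — gives [v].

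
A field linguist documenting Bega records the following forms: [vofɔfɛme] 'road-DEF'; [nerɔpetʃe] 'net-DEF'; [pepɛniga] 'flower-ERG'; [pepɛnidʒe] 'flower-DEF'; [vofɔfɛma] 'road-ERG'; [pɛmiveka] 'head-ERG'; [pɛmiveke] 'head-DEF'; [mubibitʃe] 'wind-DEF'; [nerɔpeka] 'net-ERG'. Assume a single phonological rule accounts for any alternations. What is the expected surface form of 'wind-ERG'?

The stem for 'net' ends in [tʃ] in [nerɔpetʃe] but [k] in [nerɔpeka].
If /k/ were underlying and a rule turned it into [tʃ] before the DEF suffix, 'head' would also alternate; but it has [k] in both [pɛmiveke] and [pɛmiveka].
The alternation reflects depalatalization: palato-alveolar /tʃ/ and /dʒ/ become [k] and [g] when no front vowel follows. /tʃ/ is underlying.
The one attested form of 'wind', [mubibitʃe], shows underlying /mubibitʃ/. Applying the same rule when no front vowel follows gives [mubibika].

[mubibika]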